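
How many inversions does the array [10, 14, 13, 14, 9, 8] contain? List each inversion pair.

Finding inversions in [10, 14, 13, 14, 9, 8]:

(0, 4): arr[0]=10 > arr[4]=9
(0, 5): arr[0]=10 > arr[5]=8
(1, 2): arr[1]=14 > arr[2]=13
(1, 4): arr[1]=14 > arr[4]=9
(1, 5): arr[1]=14 > arr[5]=8
(2, 4): arr[2]=13 > arr[4]=9
(2, 5): arr[2]=13 > arr[5]=8
(3, 4): arr[3]=14 > arr[4]=9
(3, 5): arr[3]=14 > arr[5]=8
(4, 5): arr[4]=9 > arr[5]=8

Total inversions: 10

The array has 10 inversion(s): (0,4), (0,5), (1,2), (1,4), (1,5), (2,4), (2,5), (3,4), (3,5), (4,5). Each pair (i,j) satisfies i < j and arr[i] > arr[j].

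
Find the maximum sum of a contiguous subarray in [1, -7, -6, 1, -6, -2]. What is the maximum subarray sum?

Using Kadane's algorithm on [1, -7, -6, 1, -6, -2]:

Scanning through the array:
Position 1 (value -7): max_ending_here = -6, max_so_far = 1
Position 2 (value -6): max_ending_here = -6, max_so_far = 1
Position 3 (value 1): max_ending_here = 1, max_so_far = 1
Position 4 (value -6): max_ending_here = -5, max_so_far = 1
Position 5 (value -2): max_ending_here = -2, max_so_far = 1

Maximum subarray: [1]
Maximum sum: 1

The maximum subarray is [1] with sum 1. This subarray runs from index 0 to index 0.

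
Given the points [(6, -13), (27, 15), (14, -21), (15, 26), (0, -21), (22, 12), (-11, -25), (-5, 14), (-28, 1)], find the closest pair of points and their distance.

Computing all pairwise distances among 9 points:

d((6, -13), (27, 15)) = 35.0
d((6, -13), (14, -21)) = 11.3137
d((6, -13), (15, 26)) = 40.025
d((6, -13), (0, -21)) = 10.0
d((6, -13), (22, 12)) = 29.6816
d((6, -13), (-11, -25)) = 20.8087
d((6, -13), (-5, 14)) = 29.1548
d((6, -13), (-28, 1)) = 36.7696
d((27, 15), (14, -21)) = 38.2753
d((27, 15), (15, 26)) = 16.2788
d((27, 15), (0, -21)) = 45.0
d((27, 15), (22, 12)) = 5.831 <-- minimum
d((27, 15), (-11, -25)) = 55.1725
d((27, 15), (-5, 14)) = 32.0156
d((27, 15), (-28, 1)) = 56.7539
d((14, -21), (15, 26)) = 47.0106
d((14, -21), (0, -21)) = 14.0
d((14, -21), (22, 12)) = 33.9559
d((14, -21), (-11, -25)) = 25.318
d((14, -21), (-5, 14)) = 39.8246
d((14, -21), (-28, 1)) = 47.4131
d((15, 26), (0, -21)) = 49.3356
d((15, 26), (22, 12)) = 15.6525
d((15, 26), (-11, -25)) = 57.2451
d((15, 26), (-5, 14)) = 23.3238
d((15, 26), (-28, 1)) = 49.7393
d((0, -21), (22, 12)) = 39.6611
d((0, -21), (-11, -25)) = 11.7047
d((0, -21), (-5, 14)) = 35.3553
d((0, -21), (-28, 1)) = 35.609
d((22, 12), (-11, -25)) = 49.5782
d((22, 12), (-5, 14)) = 27.074
d((22, 12), (-28, 1)) = 51.1957
d((-11, -25), (-5, 14)) = 39.4588
d((-11, -25), (-28, 1)) = 31.0644
d((-5, 14), (-28, 1)) = 26.4197

Closest pair: (27, 15) and (22, 12) with distance 5.831

The closest pair is (27, 15) and (22, 12) with Euclidean distance 5.831. For 9 points, brute-force pairwise comparison is shown above. For large n, the divide-and-conquer algorithm (sort by x, recurse on halves, check the dividing strip) achieves O(n log n).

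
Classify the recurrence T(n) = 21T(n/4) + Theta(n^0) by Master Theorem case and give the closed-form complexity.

Master Theorem for T(n) = 21T(n/4) + O(n^0):

a = 21, b = 4, c = 0
log_b(a) = log_4(21) = 2.1962

Case 1: c = 0 < log_4(21) = 2.1962
T(n) = O(n^(log_4 21))

For T(n) = 21T(n/4) + O(n^0): log_4(21) = 2.1962. This is Case 1 of the Master Theorem (c < log_b(a), work dominated by leaves), giving O(n^(log_4 21)).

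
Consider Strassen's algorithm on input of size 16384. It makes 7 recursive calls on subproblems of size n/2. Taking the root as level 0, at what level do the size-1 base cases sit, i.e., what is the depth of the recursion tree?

For divide and conquer with division factor 2:

Problem sizes at each level:
Level 0: 16384
Level 1: 8192
Level 2: 4096
Level 3: 2048
Level 4: 1024
Level 5: 512
Level 6: 256
Level 7: 128
Level 8: 64
Level 9: 32
Level 10: 16
Level 11: 8
Level 12: 4
Level 13: 2
Level 14: 1

The root is level 0 and the size-1 base case is level 14 (the tree spans levels 0 through 14, i.e. 15 levels counting the root), so the depth is the number of divisions: log_2(16384) = 14

The recursion tree depth is log_2(16384) = 14. At each level, the problem size is divided by 2, so it takes 14 divisions to reduce to a base case of size 1. The algorithm makes 7 recursive calls at each level.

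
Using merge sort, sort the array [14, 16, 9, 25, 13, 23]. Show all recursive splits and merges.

Merge sort trace:

Split: [14, 16, 9, 25, 13, 23] -> [14, 16, 9] and [25, 13, 23]
  Split: [14, 16, 9] -> [14] and [16, 9]
    Split: [16, 9] -> [16] and [9]
    Merge: [16] + [9] -> [9, 16]
  Merge: [14] + [9, 16] -> [9, 14, 16]
  Split: [25, 13, 23] -> [25] and [13, 23]
    Split: [13, 23] -> [13] and [23]
    Merge: [13] + [23] -> [13, 23]
  Merge: [25] + [13, 23] -> [13, 23, 25]
Merge: [9, 14, 16] + [13, 23, 25] -> [9, 13, 14, 16, 23, 25]

Final sorted array: [9, 13, 14, 16, 23, 25]

The merge sort proceeds by recursively splitting the array and merging sorted halves.
After all merges, the sorted array is [9, 13, 14, 16, 23, 25].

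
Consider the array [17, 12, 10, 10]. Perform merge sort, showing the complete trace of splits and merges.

Merge sort trace:

Split: [17, 12, 10, 10] -> [17, 12] and [10, 10]
  Split: [17, 12] -> [17] and [12]
  Merge: [17] + [12] -> [12, 17]
  Split: [10, 10] -> [10] and [10]
  Merge: [10] + [10] -> [10, 10]
Merge: [12, 17] + [10, 10] -> [10, 10, 12, 17]

Final sorted array: [10, 10, 12, 17]

The merge sort proceeds by recursively splitting the array and merging sorted halves.
After all merges, the sorted array is [10, 10, 12, 17].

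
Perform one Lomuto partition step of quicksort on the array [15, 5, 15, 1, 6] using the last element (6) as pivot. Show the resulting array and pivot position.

Lomuto partition with pivot = 6:

Initial array: [15, 5, 15, 1, 6]

arr[0]=15 > 6: no swap
arr[1]=5 <= 6: swap with position 0, array becomes [5, 15, 15, 1, 6]
arr[2]=15 > 6: no swap
arr[3]=1 <= 6: swap with position 1, array becomes [5, 1, 15, 15, 6]

Place pivot at position 2: [5, 1, 6, 15, 15]
Pivot position: 2

After partitioning with pivot 6, the array becomes [5, 1, 6, 15, 15]. The pivot is placed at index 2. All elements to the left of the pivot are <= 6, and all elements to the right are > 6.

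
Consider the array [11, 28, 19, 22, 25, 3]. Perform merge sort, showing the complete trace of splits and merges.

Merge sort trace:

Split: [11, 28, 19, 22, 25, 3] -> [11, 28, 19] and [22, 25, 3]
  Split: [11, 28, 19] -> [11] and [28, 19]
    Split: [28, 19] -> [28] and [19]
    Merge: [28] + [19] -> [19, 28]
  Merge: [11] + [19, 28] -> [11, 19, 28]
  Split: [22, 25, 3] -> [22] and [25, 3]
    Split: [25, 3] -> [25] and [3]
    Merge: [25] + [3] -> [3, 25]
  Merge: [22] + [3, 25] -> [3, 22, 25]
Merge: [11, 19, 28] + [3, 22, 25] -> [3, 11, 19, 22, 25, 28]

Final sorted array: [3, 11, 19, 22, 25, 28]

The merge sort proceeds by recursively splitting the array and merging sorted halves.
After all merges, the sorted array is [3, 11, 19, 22, 25, 28].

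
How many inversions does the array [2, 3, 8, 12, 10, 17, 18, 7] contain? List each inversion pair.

Finding inversions in [2, 3, 8, 12, 10, 17, 18, 7]:

(2, 7): arr[2]=8 > arr[7]=7
(3, 4): arr[3]=12 > arr[4]=10
(3, 7): arr[3]=12 > arr[7]=7
(4, 7): arr[4]=10 > arr[7]=7
(5, 7): arr[5]=17 > arr[7]=7
(6, 7): arr[6]=18 > arr[7]=7

Total inversions: 6

The array has 6 inversion(s): (2,7), (3,4), (3,7), (4,7), (5,7), (6,7). Each pair (i,j) satisfies i < j and arr[i] > arr[j].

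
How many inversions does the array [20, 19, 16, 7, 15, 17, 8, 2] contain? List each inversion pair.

Finding inversions in [20, 19, 16, 7, 15, 17, 8, 2]:

(0, 1): arr[0]=20 > arr[1]=19
(0, 2): arr[0]=20 > arr[2]=16
(0, 3): arr[0]=20 > arr[3]=7
(0, 4): arr[0]=20 > arr[4]=15
(0, 5): arr[0]=20 > arr[5]=17
(0, 6): arr[0]=20 > arr[6]=8
(0, 7): arr[0]=20 > arr[7]=2
(1, 2): arr[1]=19 > arr[2]=16
(1, 3): arr[1]=19 > arr[3]=7
(1, 4): arr[1]=19 > arr[4]=15
(1, 5): arr[1]=19 > arr[5]=17
(1, 6): arr[1]=19 > arr[6]=8
(1, 7): arr[1]=19 > arr[7]=2
(2, 3): arr[2]=16 > arr[3]=7
(2, 4): arr[2]=16 > arr[4]=15
(2, 6): arr[2]=16 > arr[6]=8
(2, 7): arr[2]=16 > arr[7]=2
(3, 7): arr[3]=7 > arr[7]=2
(4, 6): arr[4]=15 > arr[6]=8
(4, 7): arr[4]=15 > arr[7]=2
(5, 6): arr[5]=17 > arr[6]=8
(5, 7): arr[5]=17 > arr[7]=2
(6, 7): arr[6]=8 > arr[7]=2

Total inversions: 23

The array has 23 inversion(s): (0,1), (0,2), (0,3), (0,4), (0,5), (0,6), (0,7), (1,2), (1,3), (1,4), (1,5), (1,6), (1,7), (2,3), (2,4), (2,6), (2,7), (3,7), (4,6), (4,7), (5,6), (5,7), (6,7). Each pair (i,j) satisfies i < j and arr[i] > arr[j].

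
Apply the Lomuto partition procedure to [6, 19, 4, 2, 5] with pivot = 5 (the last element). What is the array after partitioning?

Lomuto partition with pivot = 5:

Initial array: [6, 19, 4, 2, 5]

arr[0]=6 > 5: no swap
arr[1]=19 > 5: no swap
arr[2]=4 <= 5: swap with position 0, array becomes [4, 19, 6, 2, 5]
arr[3]=2 <= 5: swap with position 1, array becomes [4, 2, 6, 19, 5]

Place pivot at position 2: [4, 2, 5, 19, 6]
Pivot position: 2

After partitioning with pivot 5, the array becomes [4, 2, 5, 19, 6]. The pivot is placed at index 2. All elements to the left of the pivot are <= 5, and all elements to the right are > 5.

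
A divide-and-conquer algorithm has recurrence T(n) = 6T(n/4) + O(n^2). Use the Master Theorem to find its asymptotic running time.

Master Theorem for T(n) = 6T(n/4) + O(n^2):

a = 6, b = 4, c = 2
log_b(a) = log_4(6) = 1.2925

Case 3: c = 2 > log_4(6) = 1.2925
T(n) = O(n^2) = O(n^2)

For T(n) = 6T(n/4) + O(n^2): log_4(6) = 1.2925. This is Case 3 of the Master Theorem (c > log_b(a), work dominated by root), giving O(n^2).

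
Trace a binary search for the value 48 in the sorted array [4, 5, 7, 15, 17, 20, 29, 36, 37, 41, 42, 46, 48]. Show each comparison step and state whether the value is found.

Binary search for 48 in [4, 5, 7, 15, 17, 20, 29, 36, 37, 41, 42, 46, 48]:

lo=0, hi=12, mid=6, arr[mid]=29 -> 29 < 48, search right half
lo=7, hi=12, mid=9, arr[mid]=41 -> 41 < 48, search right half
lo=10, hi=12, mid=11, arr[mid]=46 -> 46 < 48, search right half
lo=12, hi=12, mid=12, arr[mid]=48 -> Found target at index 12!

Binary search finds 48 at index 12 after 4 comparisons. The search repeatedly halves the search space by comparing with the middle element.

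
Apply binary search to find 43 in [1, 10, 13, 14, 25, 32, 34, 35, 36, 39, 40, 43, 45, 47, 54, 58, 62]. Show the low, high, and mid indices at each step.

Binary search for 43 in [1, 10, 13, 14, 25, 32, 34, 35, 36, 39, 40, 43, 45, 47, 54, 58, 62]:

lo=0, hi=16, mid=8, arr[mid]=36 -> 36 < 43, search right half
lo=9, hi=16, mid=12, arr[mid]=45 -> 45 > 43, search left half
lo=9, hi=11, mid=10, arr[mid]=40 -> 40 < 43, search right half
lo=11, hi=11, mid=11, arr[mid]=43 -> Found target at index 11!

Binary search finds 43 at index 11 after 4 comparisons. The search repeatedly halves the search space by comparing with the middle element.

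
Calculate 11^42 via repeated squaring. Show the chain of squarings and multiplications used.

Computing 11^42 by squaring (build up from 11^1; each line after the first costs one multiplication):

11^1 = 11
11^2 = (11^1)^2 = 11^2 = 121
11^4 = (11^2)^2 = 121^2 = 14641
11^5 = 11 * 11^4 = 11 * 14641 = 161051
11^10 = (11^5)^2 = 161051^2 = 25937424601
11^20 = (11^10)^2 = 25937424601^2 = 672749994932560009201
11^21 = 11 * 11^20 = 11 * 672749994932560009201 = 7400249944258160101211
11^42 = (11^21)^2 = 7400249944258160101211^2 = 54763699237492901685126120802225273763666521

Result: 54763699237492901685126120802225273763666521
Multiplications needed: 7 (7 lines after 11^1)

11^42 = 54763699237492901685126120802225273763666521. Using exponentiation by squaring, this requires 7 multiplications. The key idea: if the exponent is even, square the half-power; if odd, multiply by the base once.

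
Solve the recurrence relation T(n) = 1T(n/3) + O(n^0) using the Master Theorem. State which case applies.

Master Theorem for T(n) = 1T(n/3) + O(n^0):

a = 1, b = 3, c = 0
log_b(a) = log_3(1) = 0.0000

Case 2: c = 0 = log_3(1) = 0.0000
T(n) = O(n^0 log n) = O(log n)

For T(n) = 1T(n/3) + O(n^0): log_3(1) = 0.0000. This is Case 2 of the Master Theorem (c = log_b(a), equal work at all levels), giving O(log n).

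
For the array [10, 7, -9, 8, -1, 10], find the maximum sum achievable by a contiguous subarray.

Using Kadane's algorithm on [10, 7, -9, 8, -1, 10]:

Scanning through the array:
Position 1 (value 7): max_ending_here = 17, max_so_far = 17
Position 2 (value -9): max_ending_here = 8, max_so_far = 17
Position 3 (value 8): max_ending_here = 16, max_so_far = 17
Position 4 (value -1): max_ending_here = 15, max_so_far = 17
Position 5 (value 10): max_ending_here = 25, max_so_far = 25

Maximum subarray: [10, 7, -9, 8, -1, 10]
Maximum sum: 25

The maximum subarray is [10, 7, -9, 8, -1, 10] with sum 25. This subarray runs from index 0 to index 5.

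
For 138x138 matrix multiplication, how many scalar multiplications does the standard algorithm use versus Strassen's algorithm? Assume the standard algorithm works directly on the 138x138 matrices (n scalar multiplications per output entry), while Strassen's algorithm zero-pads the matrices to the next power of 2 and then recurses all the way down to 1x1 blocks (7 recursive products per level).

Matrix multiplication for 138x138 matrices:

Strassen's algorithm requires power-of-2 dimensions. Pad 138x138 to 256x256 (next power of 2).

Standard algorithm: 138^3 = 2628072 multiplications
Strassen's algorithm: 7^(log2(256)) = 7^8 = 5764801 multiplications
Difference: 2628072 - 5764801 = -3136729 (Strassen uses MORE here due to padding overhead — for small or just-over-power-of-2 n, padding can outweigh the per-level savings)

Standard: 2628072 multiplications (138^3). Strassen: 5764801 multiplications (7^8, after padding to 256x256). Strassen reduces 8 recursive multiplications to 7 at each level.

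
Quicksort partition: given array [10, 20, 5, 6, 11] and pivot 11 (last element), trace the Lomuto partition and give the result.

Lomuto partition with pivot = 11:

Initial array: [10, 20, 5, 6, 11]

arr[0]=10 <= 11: swap with position 0, array becomes [10, 20, 5, 6, 11]
arr[1]=20 > 11: no swap
arr[2]=5 <= 11: swap with position 1, array becomes [10, 5, 20, 6, 11]
arr[3]=6 <= 11: swap with position 2, array becomes [10, 5, 6, 20, 11]

Place pivot at position 3: [10, 5, 6, 11, 20]
Pivot position: 3

After partitioning with pivot 11, the array becomes [10, 5, 6, 11, 20]. The pivot is placed at index 3. All elements to the left of the pivot are <= 11, and all elements to the right are > 11.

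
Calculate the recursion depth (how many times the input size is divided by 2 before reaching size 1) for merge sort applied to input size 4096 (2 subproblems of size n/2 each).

For divide and conquer with division factor 2:

Problem sizes at each level:
Level 0: 4096
Level 1: 2048
Level 2: 1024
Level 3: 512
Level 4: 256
Level 5: 128
Level 6: 64
Level 7: 32
Level 8: 16
Level 9: 8
Level 10: 4
Level 11: 2
Level 12: 1

The root is level 0 and the size-1 base case is level 12 (the tree spans levels 0 through 12, i.e. 13 levels counting the root), so the depth is the number of divisions: log_2(4096) = 12

The recursion tree depth is log_2(4096) = 12. At each level, the problem size is divided by 2, so it takes 12 divisions to reduce to a base case of size 1. The algorithm makes 2 recursive calls at each level.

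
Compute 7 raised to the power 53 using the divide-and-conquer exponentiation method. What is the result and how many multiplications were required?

Computing 7^53 by squaring (build up from 7^1; each line after the first costs one multiplication):

7^1 = 7
7^2 = (7^1)^2 = 7^2 = 49
7^3 = 7 * 7^2 = 7 * 49 = 343
7^6 = (7^3)^2 = 343^2 = 117649
7^12 = (7^6)^2 = 117649^2 = 13841287201
7^13 = 7 * 7^12 = 7 * 13841287201 = 96889010407
7^26 = (7^13)^2 = 96889010407^2 = 9387480337647754305649
7^52 = (7^26)^2 = 9387480337647754305649^2 = 88124787089723195184393736687912818113311201
7^53 = 7 * 7^52 = 7 * 88124787089723195184393736687912818113311201 = 616873509628062366290756156815389726793178407

Result: 616873509628062366290756156815389726793178407
Multiplications needed: 8 (8 lines after 7^1)

7^53 = 616873509628062366290756156815389726793178407. Using exponentiation by squaring, this requires 8 multiplications. The key idea: if the exponent is even, square the half-power; if odd, multiply by the base once.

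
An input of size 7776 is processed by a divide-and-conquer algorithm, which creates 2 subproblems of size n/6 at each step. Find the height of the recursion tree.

For divide and conquer with division factor 6:

Problem sizes at each level:
Level 0: 7776
Level 1: 1296
Level 2: 216
Level 3: 36
Level 4: 6
Level 5: 1

The root is level 0 and the size-1 base case is level 5 (the tree spans levels 0 through 5, i.e. 6 levels counting the root), so the depth is the number of divisions: log_6(7776) = 5

The recursion tree depth is log_6(7776) = 5. At each level, the problem size is divided by 6, so it takes 5 divisions to reduce to a base case of size 1. The algorithm makes 2 recursive calls at each level.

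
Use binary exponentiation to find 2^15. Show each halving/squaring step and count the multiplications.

Computing 2^15 by squaring (build up from 2^1; each line after the first costs one multiplication):

2^1 = 2
2^2 = (2^1)^2 = 2^2 = 4
2^3 = 2 * 2^2 = 2 * 4 = 8
2^6 = (2^3)^2 = 8^2 = 64
2^7 = 2 * 2^6 = 2 * 64 = 128
2^14 = (2^7)^2 = 128^2 = 16384
2^15 = 2 * 2^14 = 2 * 16384 = 32768

Result: 32768
Multiplications needed: 6 (6 lines after 2^1)

2^15 = 32768. Using exponentiation by squaring, this requires 6 multiplications. The key idea: if the exponent is even, square the half-power; if odd, multiply by the base once.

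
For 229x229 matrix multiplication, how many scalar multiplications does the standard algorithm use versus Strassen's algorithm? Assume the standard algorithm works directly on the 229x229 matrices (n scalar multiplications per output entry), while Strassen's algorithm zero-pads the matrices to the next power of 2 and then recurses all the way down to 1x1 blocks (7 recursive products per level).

Matrix multiplication for 229x229 matrices:

Strassen's algorithm requires power-of-2 dimensions. Pad 229x229 to 256x256 (next power of 2).

Standard algorithm: 229^3 = 12008989 multiplications
Strassen's algorithm: 7^(log2(256)) = 7^8 = 5764801 multiplications
Savings: 12008989 - 5764801 = 6244188 multiplications

Standard: 12008989 multiplications (229^3). Strassen: 5764801 multiplications (7^8, after padding to 256x256). Strassen reduces 8 recursive multiplications to 7 at each level.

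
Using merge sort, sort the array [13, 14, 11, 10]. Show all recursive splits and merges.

Merge sort trace:

Split: [13, 14, 11, 10] -> [13, 14] and [11, 10]
  Split: [13, 14] -> [13] and [14]
  Merge: [13] + [14] -> [13, 14]
  Split: [11, 10] -> [11] and [10]
  Merge: [11] + [10] -> [10, 11]
Merge: [13, 14] + [10, 11] -> [10, 11, 13, 14]

Final sorted array: [10, 11, 13, 14]

The merge sort proceeds by recursively splitting the array and merging sorted halves.
After all merges, the sorted array is [10, 11, 13, 14].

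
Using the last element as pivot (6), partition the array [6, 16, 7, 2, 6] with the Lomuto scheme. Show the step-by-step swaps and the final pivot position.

Lomuto partition with pivot = 6:

Initial array: [6, 16, 7, 2, 6]

arr[0]=6 <= 6: swap with position 0, array becomes [6, 16, 7, 2, 6]
arr[1]=16 > 6: no swap
arr[2]=7 > 6: no swap
arr[3]=2 <= 6: swap with position 1, array becomes [6, 2, 7, 16, 6]

Place pivot at position 2: [6, 2, 6, 16, 7]
Pivot position: 2

After partitioning with pivot 6, the array becomes [6, 2, 6, 16, 7]. The pivot is placed at index 2. All elements to the left of the pivot are <= 6, and all elements to the right are > 6.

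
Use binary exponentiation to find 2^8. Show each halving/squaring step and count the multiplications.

Computing 2^8 by squaring (build up from 2^1; each line after the first costs one multiplication):

2^1 = 2
2^2 = (2^1)^2 = 2^2 = 4
2^4 = (2^2)^2 = 4^2 = 16
2^8 = (2^4)^2 = 16^2 = 256

Result: 256
Multiplications needed: 3 (3 lines after 2^1)

2^8 = 256. Using exponentiation by squaring, this requires 3 multiplications. The key idea: if the exponent is even, square the half-power; if odd, multiply by the base once.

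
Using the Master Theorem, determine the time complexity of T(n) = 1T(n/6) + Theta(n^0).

Master Theorem for T(n) = 1T(n/6) + O(n^0):

a = 1, b = 6, c = 0
log_b(a) = log_6(1) = 0.0000

Case 2: c = 0 = log_6(1) = 0.0000
T(n) = O(n^0 log n) = O(log n)

For T(n) = 1T(n/6) + O(n^0): log_6(1) = 0.0000. This is Case 2 of the Master Theorem (c = log_b(a), equal work at all levels), giving O(log n).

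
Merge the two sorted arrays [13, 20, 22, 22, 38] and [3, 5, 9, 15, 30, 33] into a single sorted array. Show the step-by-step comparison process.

Merging process:

Compare 13 vs 3: take 3 from right. Merged: [3]
Compare 13 vs 5: take 5 from right. Merged: [3, 5]
Compare 13 vs 9: take 9 from right. Merged: [3, 5, 9]
Compare 13 vs 15: take 13 from left. Merged: [3, 5, 9, 13]
Compare 20 vs 15: take 15 from right. Merged: [3, 5, 9, 13, 15]
Compare 20 vs 30: take 20 from left. Merged: [3, 5, 9, 13, 15, 20]
Compare 22 vs 30: take 22 from left. Merged: [3, 5, 9, 13, 15, 20, 22]
Compare 22 vs 30: take 22 from left. Merged: [3, 5, 9, 13, 15, 20, 22, 22]
Compare 38 vs 30: take 30 from right. Merged: [3, 5, 9, 13, 15, 20, 22, 22, 30]
Compare 38 vs 33: take 33 from right. Merged: [3, 5, 9, 13, 15, 20, 22, 22, 30, 33]
Append remaining from left: [38]. Merged: [3, 5, 9, 13, 15, 20, 22, 22, 30, 33, 38]

Final merged array: [3, 5, 9, 13, 15, 20, 22, 22, 30, 33, 38]
Total comparisons: 10

The merged array is [3, 5, 9, 13, 15, 20, 22, 22, 30, 33, 38], requiring 10 comparisons. The merge step runs in O(n) time where n is the total number of elements.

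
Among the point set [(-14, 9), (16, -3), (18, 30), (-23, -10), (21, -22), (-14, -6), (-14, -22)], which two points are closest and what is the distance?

Computing all pairwise distances among 7 points:

d((-14, 9), (16, -3)) = 32.311
d((-14, 9), (18, 30)) = 38.2753
d((-14, 9), (-23, -10)) = 21.0238
d((-14, 9), (21, -22)) = 46.7547
d((-14, 9), (-14, -6)) = 15.0
d((-14, 9), (-14, -22)) = 31.0
d((16, -3), (18, 30)) = 33.0606
d((16, -3), (-23, -10)) = 39.6232
d((16, -3), (21, -22)) = 19.6469
d((16, -3), (-14, -6)) = 30.1496
d((16, -3), (-14, -22)) = 35.5106
d((18, 30), (-23, -10)) = 57.28
d((18, 30), (21, -22)) = 52.0865
d((18, 30), (-14, -6)) = 48.1664
d((18, 30), (-14, -22)) = 61.0574
d((-23, -10), (21, -22)) = 45.607
d((-23, -10), (-14, -6)) = 9.8489 <-- minimum
d((-23, -10), (-14, -22)) = 15.0
d((21, -22), (-14, -6)) = 38.4838
d((21, -22), (-14, -22)) = 35.0
d((-14, -6), (-14, -22)) = 16.0

Closest pair: (-23, -10) and (-14, -6) with distance 9.8489

The closest pair is (-23, -10) and (-14, -6) with Euclidean distance 9.8489. For 7 points, brute-force pairwise comparison is shown above. For large n, the divide-and-conquer algorithm (sort by x, recurse on halves, check the dividing strip) achieves O(n log n).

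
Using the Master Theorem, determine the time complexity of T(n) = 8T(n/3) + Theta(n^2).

Master Theorem for T(n) = 8T(n/3) + O(n^2):

a = 8, b = 3, c = 2
log_b(a) = log_3(8) = 1.8928

Case 3: c = 2 > log_3(8) = 1.8928
T(n) = O(n^2) = O(n^2)

For T(n) = 8T(n/3) + O(n^2): log_3(8) = 1.8928. This is Case 3 of the Master Theorem (c > log_b(a), work dominated by root), giving O(n^2).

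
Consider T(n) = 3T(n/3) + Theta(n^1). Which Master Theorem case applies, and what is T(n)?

Master Theorem for T(n) = 3T(n/3) + O(n^1):

a = 3, b = 3, c = 1
log_b(a) = log_3(3) = 1.0000

Case 2: c = 1 = log_3(3) = 1.0000
T(n) = O(n^1 log n) = O(n log n)

For T(n) = 3T(n/3) + O(n^1): log_3(3) = 1.0000. This is Case 2 of the Master Theorem (c = log_b(a), equal work at all levels), giving O(n log n).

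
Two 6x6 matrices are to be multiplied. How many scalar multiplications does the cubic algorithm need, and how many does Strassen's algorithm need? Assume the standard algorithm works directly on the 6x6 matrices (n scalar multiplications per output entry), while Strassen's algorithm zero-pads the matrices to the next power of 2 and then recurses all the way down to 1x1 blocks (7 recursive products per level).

Matrix multiplication for 6x6 matrices:

Strassen's algorithm requires power-of-2 dimensions. Pad 6x6 to 8x8 (next power of 2).

Standard algorithm: 6^3 = 216 multiplications
Strassen's algorithm: 7^(log2(8)) = 7^3 = 343 multiplications
Difference: 216 - 343 = -127 (Strassen uses MORE here due to padding overhead — for small or just-over-power-of-2 n, padding can outweigh the per-level savings)

Standard: 216 multiplications (6^3). Strassen: 343 multiplications (7^3, after padding to 8x8). Strassen reduces 8 recursive multiplications to 7 at each level.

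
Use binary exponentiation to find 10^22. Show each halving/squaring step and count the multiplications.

Computing 10^22 by squaring (build up from 10^1; each line after the first costs one multiplication):

10^1 = 10
10^2 = (10^1)^2 = 10^2 = 100
10^4 = (10^2)^2 = 100^2 = 10000
10^5 = 10 * 10^4 = 10 * 10000 = 100000
10^10 = (10^5)^2 = 100000^2 = 10000000000
10^11 = 10 * 10^10 = 10 * 10000000000 = 100000000000
10^22 = (10^11)^2 = 100000000000^2 = 10000000000000000000000

Result: 10000000000000000000000
Multiplications needed: 6 (6 lines after 10^1)

10^22 = 10000000000000000000000. Using exponentiation by squaring, this requires 6 multiplications. The key idea: if the exponent is even, square the half-power; if odd, multiply by the base once.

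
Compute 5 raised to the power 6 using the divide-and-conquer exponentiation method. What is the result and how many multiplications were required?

Computing 5^6 by squaring (build up from 5^1; each line after the first costs one multiplication):

5^1 = 5
5^2 = (5^1)^2 = 5^2 = 25
5^3 = 5 * 5^2 = 5 * 25 = 125
5^6 = (5^3)^2 = 125^2 = 15625

Result: 15625
Multiplications needed: 3 (3 lines after 5^1)

5^6 = 15625. Using exponentiation by squaring, this requires 3 multiplications. The key idea: if the exponent is even, square the half-power; if odd, multiply by the base once.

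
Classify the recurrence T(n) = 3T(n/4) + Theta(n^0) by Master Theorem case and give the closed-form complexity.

Master Theorem for T(n) = 3T(n/4) + O(n^0):

a = 3, b = 4, c = 0
log_b(a) = log_4(3) = 0.7925

Case 1: c = 0 < log_4(3) = 0.7925
T(n) = O(n^(log_4 3))

For T(n) = 3T(n/4) + O(n^0): log_4(3) = 0.7925. This is Case 1 of the Master Theorem (c < log_b(a), work dominated by leaves), giving O(n^(log_4 3)).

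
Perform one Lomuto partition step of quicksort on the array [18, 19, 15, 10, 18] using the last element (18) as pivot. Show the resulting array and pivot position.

Lomuto partition with pivot = 18:

Initial array: [18, 19, 15, 10, 18]

arr[0]=18 <= 18: swap with position 0, array becomes [18, 19, 15, 10, 18]
arr[1]=19 > 18: no swap
arr[2]=15 <= 18: swap with position 1, array becomes [18, 15, 19, 10, 18]
arr[3]=10 <= 18: swap with position 2, array becomes [18, 15, 10, 19, 18]

Place pivot at position 3: [18, 15, 10, 18, 19]
Pivot position: 3

After partitioning with pivot 18, the array becomes [18, 15, 10, 18, 19]. The pivot is placed at index 3. All elements to the left of the pivot are <= 18, and all elements to the right are > 18.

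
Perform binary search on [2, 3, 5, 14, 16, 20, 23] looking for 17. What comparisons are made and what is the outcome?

Binary search for 17 in [2, 3, 5, 14, 16, 20, 23]:

lo=0, hi=6, mid=3, arr[mid]=14 -> 14 < 17, search right half
lo=4, hi=6, mid=5, arr[mid]=20 -> 20 > 17, search left half
lo=4, hi=4, mid=4, arr[mid]=16 -> 16 < 17, search right half
lo=5 > hi=4, target 17 not found

Binary search determines that 17 is not in the array after 3 comparisons. The search space was exhausted without finding the target.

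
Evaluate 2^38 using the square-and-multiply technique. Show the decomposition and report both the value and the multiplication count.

Computing 2^38 by squaring (build up from 2^1; each line after the first costs one multiplication):

2^1 = 2
2^2 = (2^1)^2 = 2^2 = 4
2^4 = (2^2)^2 = 4^2 = 16
2^8 = (2^4)^2 = 16^2 = 256
2^9 = 2 * 2^8 = 2 * 256 = 512
2^18 = (2^9)^2 = 512^2 = 262144
2^19 = 2 * 2^18 = 2 * 262144 = 524288
2^38 = (2^19)^2 = 524288^2 = 274877906944

Result: 274877906944
Multiplications needed: 7 (7 lines after 2^1)

2^38 = 274877906944. Using exponentiation by squaring, this requires 7 multiplications. The key idea: if the exponent is even, square the half-power; if odd, multiply by the base once.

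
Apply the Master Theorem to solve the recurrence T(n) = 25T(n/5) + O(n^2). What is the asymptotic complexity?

Master Theorem for T(n) = 25T(n/5) + O(n^2):

a = 25, b = 5, c = 2
log_b(a) = log_5(25) = 2.0000

Case 2: c = 2 = log_5(25) = 2.0000
T(n) = O(n^2 log n) = O(n^2 log n)

For T(n) = 25T(n/5) + O(n^2): log_5(25) = 2.0000. This is Case 2 of the Master Theorem (c = log_b(a), equal work at all levels), giving O(n^2 log n).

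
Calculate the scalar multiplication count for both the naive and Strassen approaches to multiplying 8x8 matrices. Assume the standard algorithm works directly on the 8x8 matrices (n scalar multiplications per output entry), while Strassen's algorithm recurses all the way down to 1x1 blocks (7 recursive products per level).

Matrix multiplication for 8x8 matrices:

Standard algorithm: 8^3 = 512 multiplications
Strassen's algorithm: 7^(log2(8)) = 7^3 = 343 multiplications
Savings: 512 - 343 = 169 multiplications

Standard: 512 multiplications (8^3). Strassen: 343 multiplications (7^3). Strassen reduces 8 recursive multiplications to 7 at each level.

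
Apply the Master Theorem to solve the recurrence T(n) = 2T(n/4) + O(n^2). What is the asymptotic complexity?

Master Theorem for T(n) = 2T(n/4) + O(n^2):

a = 2, b = 4, c = 2
log_b(a) = log_4(2) = 0.5000

Case 3: c = 2 > log_4(2) = 0.5000
T(n) = O(n^2) = O(n^2)

For T(n) = 2T(n/4) + O(n^2): log_4(2) = 0.5000. This is Case 3 of the Master Theorem (c > log_b(a), work dominated by root), giving O(n^2).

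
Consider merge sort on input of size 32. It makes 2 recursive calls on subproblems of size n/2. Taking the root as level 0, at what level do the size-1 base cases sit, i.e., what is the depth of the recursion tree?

For divide and conquer with division factor 2:

Problem sizes at each level:
Level 0: 32
Level 1: 16
Level 2: 8
Level 3: 4
Level 4: 2
Level 5: 1

The root is level 0 and the size-1 base case is level 5 (the tree spans levels 0 through 5, i.e. 6 levels counting the root), so the depth is the number of divisions: log_2(32) = 5

The recursion tree depth is log_2(32) = 5. At each level, the problem size is divided by 2, so it takes 5 divisions to reduce to a base case of size 1. The algorithm makes 2 recursive calls at each level.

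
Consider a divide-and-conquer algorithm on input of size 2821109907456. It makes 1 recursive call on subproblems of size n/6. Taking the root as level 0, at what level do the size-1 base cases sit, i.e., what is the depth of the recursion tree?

For divide and conquer with division factor 6:

Problem sizes at each level:
Level 0: 2821109907456
Level 1: 470184984576
Level 2: 78364164096
Level 3: 13060694016
Level 4: 2176782336
Level 5: 362797056
Level 6: 60466176
Level 7: 10077696
Level 8: 1679616
Level 9: 279936
Level 10: 46656
Level 11: 7776
Level 12: 1296
Level 13: 216
Level 14: 36
Level 15: 6
Level 16: 1

The root is level 0 and the size-1 base case is level 16 (the tree spans levels 0 through 16, i.e. 17 levels counting the root), so the depth is the number of divisions: log_6(2821109907456) = 16

The recursion tree depth is log_6(2821109907456) = 16. At each level, the problem size is divided by 6, so it takes 16 divisions to reduce to a base case of size 1. The algorithm makes 1 recursive call at each level.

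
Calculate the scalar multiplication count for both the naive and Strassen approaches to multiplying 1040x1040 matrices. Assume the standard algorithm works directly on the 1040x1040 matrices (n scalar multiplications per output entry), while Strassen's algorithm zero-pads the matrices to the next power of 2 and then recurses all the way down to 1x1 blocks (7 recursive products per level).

Matrix multiplication for 1040x1040 matrices:

Strassen's algorithm requires power-of-2 dimensions. Pad 1040x1040 to 2048x2048 (next power of 2).

Standard algorithm: 1040^3 = 1124864000 multiplications
Strassen's algorithm: 7^(log2(2048)) = 7^11 = 1977326743 multiplications
Difference: 1124864000 - 1977326743 = -852462743 (Strassen uses MORE here due to padding overhead — for small or just-over-power-of-2 n, padding can outweigh the per-level savings)

Standard: 1124864000 multiplications (1040^3). Strassen: 1977326743 multiplications (7^11, after padding to 2048x2048). Strassen reduces 8 recursive multiplications to 7 at each level.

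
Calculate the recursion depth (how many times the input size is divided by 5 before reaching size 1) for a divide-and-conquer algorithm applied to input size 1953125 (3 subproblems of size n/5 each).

For divide and conquer with division factor 5:

Problem sizes at each level:
Level 0: 1953125
Level 1: 390625
Level 2: 78125
Level 3: 15625
Level 4: 3125
Level 5: 625
Level 6: 125
Level 7: 25
Level 8: 5
Level 9: 1

The root is level 0 and the size-1 base case is level 9 (the tree spans levels 0 through 9, i.e. 10 levels counting the root), so the depth is the number of divisions: log_5(1953125) = 9

The recursion tree depth is log_5(1953125) = 9. At each level, the problem size is divided by 5, so it takes 9 divisions to reduce to a base case of size 1. The algorithm makes 3 recursive calls at each level.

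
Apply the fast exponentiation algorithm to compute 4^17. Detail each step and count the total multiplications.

Computing 4^17 by squaring (build up from 4^1; each line after the first costs one multiplication):

4^1 = 4
4^2 = (4^1)^2 = 4^2 = 16
4^4 = (4^2)^2 = 16^2 = 256
4^8 = (4^4)^2 = 256^2 = 65536
4^16 = (4^8)^2 = 65536^2 = 4294967296
4^17 = 4 * 4^16 = 4 * 4294967296 = 17179869184

Result: 17179869184
Multiplications needed: 5 (5 lines after 4^1)

4^17 = 17179869184. Using exponentiation by squaring, this requires 5 multiplications. The key idea: if the exponent is even, square the half-power; if odd, multiply by the base once.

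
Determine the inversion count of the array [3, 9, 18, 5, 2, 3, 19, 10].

Finding inversions in [3, 9, 18, 5, 2, 3, 19, 10]:

(0, 4): arr[0]=3 > arr[4]=2
(1, 3): arr[1]=9 > arr[3]=5
(1, 4): arr[1]=9 > arr[4]=2
(1, 5): arr[1]=9 > arr[5]=3
(2, 3): arr[2]=18 > arr[3]=5
(2, 4): arr[2]=18 > arr[4]=2
(2, 5): arr[2]=18 > arr[5]=3
(2, 7): arr[2]=18 > arr[7]=10
(3, 4): arr[3]=5 > arr[4]=2
(3, 5): arr[3]=5 > arr[5]=3
(6, 7): arr[6]=19 > arr[7]=10

Total inversions: 11

The array has 11 inversion(s): (0,4), (1,3), (1,4), (1,5), (2,3), (2,4), (2,5), (2,7), (3,4), (3,5), (6,7). Each pair (i,j) satisfies i < j and arr[i] > arr[j].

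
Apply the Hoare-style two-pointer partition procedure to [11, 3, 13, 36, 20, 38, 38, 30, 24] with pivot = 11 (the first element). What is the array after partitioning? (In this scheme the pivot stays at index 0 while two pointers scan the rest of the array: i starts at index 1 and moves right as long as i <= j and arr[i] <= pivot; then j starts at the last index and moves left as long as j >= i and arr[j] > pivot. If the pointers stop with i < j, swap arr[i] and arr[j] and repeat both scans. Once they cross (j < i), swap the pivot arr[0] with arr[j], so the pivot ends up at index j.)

Hoare-style two-pointer partition with pivot = 11:

Initial array: [11, 3, 13, 36, 20, 38, 38, 30, 24]

Pointers start at i = 1, j = 8.
i ends at 2, j ends at 1: the pointers have crossed (j < i), so scanning stops.

Swap pivot arr[0] with arr[1] to place pivot at position 1: [3, 11, 13, 36, 20, 38, 38, 30, 24]
Pivot position: 1

After partitioning with pivot 11, the array becomes [3, 11, 13, 36, 20, 38, 38, 30, 24]. The pivot is placed at index 1. All elements to the left of the pivot are <= 11, and all elements to the right are > 11.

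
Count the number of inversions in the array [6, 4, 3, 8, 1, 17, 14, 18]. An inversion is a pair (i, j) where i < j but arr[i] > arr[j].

Finding inversions in [6, 4, 3, 8, 1, 17, 14, 18]:

(0, 1): arr[0]=6 > arr[1]=4
(0, 2): arr[0]=6 > arr[2]=3
(0, 4): arr[0]=6 > arr[4]=1
(1, 2): arr[1]=4 > arr[2]=3
(1, 4): arr[1]=4 > arr[4]=1
(2, 4): arr[2]=3 > arr[4]=1
(3, 4): arr[3]=8 > arr[4]=1
(5, 6): arr[5]=17 > arr[6]=14

Total inversions: 8

The array has 8 inversion(s): (0,1), (0,2), (0,4), (1,2), (1,4), (2,4), (3,4), (5,6). Each pair (i,j) satisfies i < j and arr[i] > arr[j].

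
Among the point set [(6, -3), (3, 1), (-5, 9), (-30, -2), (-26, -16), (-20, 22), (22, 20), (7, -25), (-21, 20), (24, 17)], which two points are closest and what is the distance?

Computing all pairwise distances among 10 points:

d((6, -3), (3, 1)) = 5.0
d((6, -3), (-5, 9)) = 16.2788
d((6, -3), (-30, -2)) = 36.0139
d((6, -3), (-26, -16)) = 34.5398
d((6, -3), (-20, 22)) = 36.0694
d((6, -3), (22, 20)) = 28.0179
d((6, -3), (7, -25)) = 22.0227
d((6, -3), (-21, 20)) = 35.4683
d((6, -3), (24, 17)) = 26.9072
d((3, 1), (-5, 9)) = 11.3137
d((3, 1), (-30, -2)) = 33.1361
d((3, 1), (-26, -16)) = 33.6155
d((3, 1), (-20, 22)) = 31.1448
d((3, 1), (22, 20)) = 26.8701
d((3, 1), (7, -25)) = 26.3059
d((3, 1), (-21, 20)) = 30.6105
d((3, 1), (24, 17)) = 26.4008
d((-5, 9), (-30, -2)) = 27.313
d((-5, 9), (-26, -16)) = 32.6497
d((-5, 9), (-20, 22)) = 19.8494
d((-5, 9), (22, 20)) = 29.1548
d((-5, 9), (7, -25)) = 36.0555
d((-5, 9), (-21, 20)) = 19.4165
d((-5, 9), (24, 17)) = 30.0832
d((-30, -2), (-26, -16)) = 14.5602
d((-30, -2), (-20, 22)) = 26.0
d((-30, -2), (22, 20)) = 56.4624
d((-30, -2), (7, -25)) = 43.566
d((-30, -2), (-21, 20)) = 23.7697
d((-30, -2), (24, 17)) = 57.2451
d((-26, -16), (-20, 22)) = 38.4708
d((-26, -16), (22, 20)) = 60.0
d((-26, -16), (7, -25)) = 34.2053
d((-26, -16), (-21, 20)) = 36.3456
d((-26, -16), (24, 17)) = 59.9083
d((-20, 22), (22, 20)) = 42.0476
d((-20, 22), (7, -25)) = 54.2033
d((-20, 22), (-21, 20)) = 2.2361 <-- minimum
d((-20, 22), (24, 17)) = 44.2832
d((22, 20), (7, -25)) = 47.4342
d((22, 20), (-21, 20)) = 43.0
d((22, 20), (24, 17)) = 3.6056
d((7, -25), (-21, 20)) = 53.0
d((7, -25), (24, 17)) = 45.31
d((-21, 20), (24, 17)) = 45.0999

Closest pair: (-20, 22) and (-21, 20) with distance 2.2361

The closest pair is (-20, 22) and (-21, 20) with Euclidean distance 2.2361. For 10 points, brute-force pairwise comparison is shown above. For large n, the divide-and-conquer algorithm (sort by x, recurse on halves, check the dividing strip) achieves O(n log n).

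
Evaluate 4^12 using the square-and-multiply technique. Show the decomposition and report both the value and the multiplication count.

Computing 4^12 by squaring (build up from 4^1; each line after the first costs one multiplication):

4^1 = 4
4^2 = (4^1)^2 = 4^2 = 16
4^3 = 4 * 4^2 = 4 * 16 = 64
4^6 = (4^3)^2 = 64^2 = 4096
4^12 = (4^6)^2 = 4096^2 = 16777216

Result: 16777216
Multiplications needed: 4 (4 lines after 4^1)

4^12 = 16777216. Using exponentiation by squaring, this requires 4 multiplications. The key idea: if the exponent is even, square the half-power; if odd, multiply by the base once.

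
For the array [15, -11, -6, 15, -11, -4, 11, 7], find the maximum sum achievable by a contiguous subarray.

Using Kadane's algorithm on [15, -11, -6, 15, -11, -4, 11, 7]:

Scanning through the array:
Position 1 (value -11): max_ending_here = 4, max_so_far = 15
Position 2 (value -6): max_ending_here = -2, max_so_far = 15
Position 3 (value 15): max_ending_here = 15, max_so_far = 15
Position 4 (value -11): max_ending_here = 4, max_so_far = 15
Position 5 (value -4): max_ending_here = 0, max_so_far = 15
Position 6 (value 11): max_ending_here = 11, max_so_far = 15
Position 7 (value 7): max_ending_here = 18, max_so_far = 18

Maximum subarray: [15, -11, -4, 11, 7]
Maximum sum: 18

The maximum subarray is [15, -11, -4, 11, 7] with sum 18. This subarray runs from index 3 to index 7.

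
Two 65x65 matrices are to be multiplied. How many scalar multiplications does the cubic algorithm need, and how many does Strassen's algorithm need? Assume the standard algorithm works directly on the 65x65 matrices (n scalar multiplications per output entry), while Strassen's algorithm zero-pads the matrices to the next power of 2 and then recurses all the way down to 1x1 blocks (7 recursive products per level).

Matrix multiplication for 65x65 matrices:

Strassen's algorithm requires power-of-2 dimensions. Pad 65x65 to 128x128 (next power of 2).

Standard algorithm: 65^3 = 274625 multiplications
Strassen's algorithm: 7^(log2(128)) = 7^7 = 823543 multiplications
Difference: 274625 - 823543 = -548918 (Strassen uses MORE here due to padding overhead — for small or just-over-power-of-2 n, padding can outweigh the per-level savings)

Standard: 274625 multiplications (65^3). Strassen: 823543 multiplications (7^7, after padding to 128x128). Strassen reduces 8 recursive multiplications to 7 at each level.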